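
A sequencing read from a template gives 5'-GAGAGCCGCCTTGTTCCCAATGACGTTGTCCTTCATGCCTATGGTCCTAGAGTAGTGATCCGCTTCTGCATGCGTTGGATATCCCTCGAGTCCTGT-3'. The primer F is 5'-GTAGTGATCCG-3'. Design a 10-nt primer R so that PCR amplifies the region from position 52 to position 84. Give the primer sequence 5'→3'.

5'-GGATATCCAA-3'

The product's 3' end on the top strand is position 84.
The reverse primer anneals to the top strand over positions 75–84, i.e. to TTGGATATCC.
Its sequence written 5'→3' is the reverse complement: GGATATCCAA.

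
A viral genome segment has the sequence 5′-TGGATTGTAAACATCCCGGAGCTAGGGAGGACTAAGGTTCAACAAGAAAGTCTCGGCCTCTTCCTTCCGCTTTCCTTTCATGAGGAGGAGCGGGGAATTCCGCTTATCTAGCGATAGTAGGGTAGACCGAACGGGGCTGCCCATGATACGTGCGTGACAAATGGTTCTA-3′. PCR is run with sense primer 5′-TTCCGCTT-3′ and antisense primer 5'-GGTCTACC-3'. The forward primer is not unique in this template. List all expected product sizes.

The forward primer TTCCGCTT matches the top strand at positions 65–72, 98–105.
The reverse primer's reverse complement is GGTAGACC, matching at positions 121–128.
Each forward site pairs with the reverse site to give a product ending at position 128: sizes 64, 31 bp.

64 bp, 31 bp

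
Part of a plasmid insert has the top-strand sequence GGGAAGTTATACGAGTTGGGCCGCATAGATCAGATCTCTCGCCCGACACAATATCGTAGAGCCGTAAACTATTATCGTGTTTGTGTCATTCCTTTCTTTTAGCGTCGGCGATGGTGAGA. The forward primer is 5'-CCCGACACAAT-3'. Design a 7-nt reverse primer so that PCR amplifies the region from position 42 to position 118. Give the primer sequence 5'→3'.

The product's 3' end on the top strand is position 118.
The reverse primer anneals to the top strand over positions 112–118, i.e. to TGGTGAG.
Its sequence written 5'→3' is the reverse complement: CTCACCA.

5'-CTCACCA-3'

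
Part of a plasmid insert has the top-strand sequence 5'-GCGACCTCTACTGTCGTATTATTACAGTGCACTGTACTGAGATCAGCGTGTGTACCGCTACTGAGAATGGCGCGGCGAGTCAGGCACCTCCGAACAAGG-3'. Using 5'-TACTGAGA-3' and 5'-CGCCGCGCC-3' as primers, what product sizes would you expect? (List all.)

The forward primer TACTGAGA matches the top strand at positions 35–42, 59–66.
The reverse primer's reverse complement is GGCGCGGCG, matching at positions 69–77.
Each forward site pairs with the reverse site to give a product ending at position 77: sizes 43, 19 bp.

43 bp, 19 bp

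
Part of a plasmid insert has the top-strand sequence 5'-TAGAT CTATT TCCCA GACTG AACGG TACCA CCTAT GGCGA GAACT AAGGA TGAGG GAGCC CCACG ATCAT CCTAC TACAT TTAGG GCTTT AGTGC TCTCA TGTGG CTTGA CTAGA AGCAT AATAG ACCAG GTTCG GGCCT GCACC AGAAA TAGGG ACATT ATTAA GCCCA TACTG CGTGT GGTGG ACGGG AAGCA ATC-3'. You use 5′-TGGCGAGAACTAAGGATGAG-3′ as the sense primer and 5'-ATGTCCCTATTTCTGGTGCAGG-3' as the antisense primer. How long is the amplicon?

Forward primer TGGCGAGAACTAAGGATGAG is found on the top strand at positions 35–54.
The reverse primer's reverse complement is CCTGCACCAGAAATAGGGACAT, which matches the template at positions 138–159.
The product runs from position 35 to position 159, so its length is 159 − 35 + 1 = 125 bp.

125 bp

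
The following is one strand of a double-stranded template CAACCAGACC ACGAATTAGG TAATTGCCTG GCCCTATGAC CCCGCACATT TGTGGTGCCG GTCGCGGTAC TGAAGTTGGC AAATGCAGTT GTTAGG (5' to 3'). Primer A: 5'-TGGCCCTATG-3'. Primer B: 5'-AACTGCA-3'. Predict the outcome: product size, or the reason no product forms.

Primer A (TGGCCCTATG) matches the top strand at positions 29–38; it acts as a forward primer.
Primer B's reverse complement is TGCAGTT, matching the top strand at positions 84–90; it acts as a reverse primer.
The 3' ends face each other across positions 29–90, giving a 62 bp product.

Yes — a 62 bp product.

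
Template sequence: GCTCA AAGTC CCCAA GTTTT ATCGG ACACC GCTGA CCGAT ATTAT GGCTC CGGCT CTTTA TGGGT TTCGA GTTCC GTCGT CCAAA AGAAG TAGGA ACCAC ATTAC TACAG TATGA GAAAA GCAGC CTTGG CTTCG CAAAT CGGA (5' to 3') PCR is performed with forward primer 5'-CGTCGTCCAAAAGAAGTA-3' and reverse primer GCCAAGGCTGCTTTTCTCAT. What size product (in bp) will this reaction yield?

57 bp

Scanning the template, CGTCGTCCAAAAGAAGTA occurs at positions 75–92; this primer anneals to the bottom strand there with its 3' end pointing downstream.
The reverse primer's reverse complement is ATGAGAAAAGCAGCCTTGGC, which matches the template at positions 112–131.
The product runs from position 75 to position 131, so its length is 131 − 75 + 1 = 57 bp.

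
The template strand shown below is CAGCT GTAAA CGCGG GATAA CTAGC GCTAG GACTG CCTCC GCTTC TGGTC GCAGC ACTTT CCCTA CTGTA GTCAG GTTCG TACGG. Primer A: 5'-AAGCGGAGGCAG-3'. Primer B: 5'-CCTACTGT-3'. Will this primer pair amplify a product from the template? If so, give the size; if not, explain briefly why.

No product — the primers' 3' ends point away from each other.

Primer A (AAGCGGAGGCAG) has reverse complement CTGCCTCCGCTT, which matches the top strand at positions 33–44; primer A anneals to the top strand there with its 3' end pointing upstream toward position 33.
Primer B (CCTACTGT) matches the top strand directly at positions 62–69; it anneals to the bottom strand with its 3' end pointing downstream toward position 69.
The 3' ends diverge (primer A extends toward position 1, primer B toward position 85), so the primers never converge on a shared product.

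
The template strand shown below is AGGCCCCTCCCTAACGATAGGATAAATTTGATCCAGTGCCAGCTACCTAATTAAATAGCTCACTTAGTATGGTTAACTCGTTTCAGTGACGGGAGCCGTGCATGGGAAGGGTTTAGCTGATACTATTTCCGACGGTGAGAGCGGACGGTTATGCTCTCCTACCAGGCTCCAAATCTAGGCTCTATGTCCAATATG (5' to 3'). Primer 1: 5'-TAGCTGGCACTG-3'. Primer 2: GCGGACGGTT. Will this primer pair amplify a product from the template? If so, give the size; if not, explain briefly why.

Primer 1 (TAGCTGGCACTG) has reverse complement CAGTGCCAGCTA, which matches the top strand at positions 34–45; primer 1 anneals to the top strand there with its 3' end pointing upstream toward position 34.
Primer 2 (GCGGACGGTT) matches the top strand directly at positions 141–150; it anneals to the bottom strand with its 3' end pointing downstream toward position 150.
The 3' ends diverge (primer 1 extends toward position 1, primer 2 toward position 195), so the primers never converge on a shared product.

No product — the primers' 3' ends point away from each other.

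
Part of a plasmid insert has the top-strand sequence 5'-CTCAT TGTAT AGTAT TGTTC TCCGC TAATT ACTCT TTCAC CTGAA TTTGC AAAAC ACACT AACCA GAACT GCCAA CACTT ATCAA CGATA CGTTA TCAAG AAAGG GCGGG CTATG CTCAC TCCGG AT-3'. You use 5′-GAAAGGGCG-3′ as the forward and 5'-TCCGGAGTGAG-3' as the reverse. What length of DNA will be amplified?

The forward primer matches the template at positions 100–108.
Taking the reverse complement of TCCGGAGTGAG gives CTCACTCCGGA, found at positions 116–126 on the template; the primer anneals here to the top strand with its 3' end pointing upstream.
Amplicon spans positions 100–126: 27 bp.

27 bp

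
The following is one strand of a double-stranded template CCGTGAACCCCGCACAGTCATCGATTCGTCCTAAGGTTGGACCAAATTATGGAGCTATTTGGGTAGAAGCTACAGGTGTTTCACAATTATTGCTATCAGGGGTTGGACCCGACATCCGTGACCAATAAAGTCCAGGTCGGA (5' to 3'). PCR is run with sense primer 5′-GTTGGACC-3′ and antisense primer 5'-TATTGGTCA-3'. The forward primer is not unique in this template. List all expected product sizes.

The forward primer GTTGGACC matches the top strand at positions 36–43, 102–109.
The reverse primer's reverse complement is TGACCAATA, matching at positions 119–127.
Each forward site pairs with the reverse site to give a product ending at position 127: sizes 92, 26 bp.

92 bp, 26 bp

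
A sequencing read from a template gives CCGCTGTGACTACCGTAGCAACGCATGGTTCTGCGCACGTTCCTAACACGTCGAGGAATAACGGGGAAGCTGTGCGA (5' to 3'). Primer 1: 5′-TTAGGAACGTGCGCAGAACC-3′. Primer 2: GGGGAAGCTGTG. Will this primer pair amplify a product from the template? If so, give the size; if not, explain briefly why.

No product — the primers' 3' ends point away from each other.

Primer 1 (TTAGGAACGTGCGCAGAACC) has reverse complement GGTTCTGCGCACGTTCCTAA, which matches the top strand at positions 27–46; primer 1 anneals to the top strand there with its 3' end pointing upstream toward position 27.
Primer 2 (GGGGAAGCTGTG) matches the top strand directly at positions 63–74; it anneals to the bottom strand with its 3' end pointing downstream toward position 74.
The 3' ends diverge (primer 1 extends toward position 1, primer 2 toward position 77), so the primers never converge on a shared product.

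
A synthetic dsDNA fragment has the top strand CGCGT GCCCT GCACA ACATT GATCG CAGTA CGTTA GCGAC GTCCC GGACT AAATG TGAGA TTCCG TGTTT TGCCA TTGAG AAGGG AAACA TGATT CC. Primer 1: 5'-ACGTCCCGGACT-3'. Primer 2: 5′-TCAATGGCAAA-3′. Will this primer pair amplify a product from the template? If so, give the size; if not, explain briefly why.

Yes — a 41 bp product.

Primer 1 (ACGTCCCGGACT) matches the top strand at positions 39–50; it acts as a forward primer.
Primer 2's reverse complement is TTTGCCATTGA, matching the top strand at positions 69–79; it acts as a reverse primer.
The 3' ends face each other across positions 39–79, giving a 41 bp product.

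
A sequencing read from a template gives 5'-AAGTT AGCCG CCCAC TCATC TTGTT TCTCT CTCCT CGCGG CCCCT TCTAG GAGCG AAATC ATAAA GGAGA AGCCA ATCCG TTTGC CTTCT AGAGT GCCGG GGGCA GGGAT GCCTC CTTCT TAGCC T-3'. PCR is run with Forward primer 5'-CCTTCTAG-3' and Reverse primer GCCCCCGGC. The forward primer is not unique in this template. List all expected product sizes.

The forward primer CCTTCTAG matches the top strand at positions 43–50, 85–92.
The reverse primer's reverse complement is GCCGGGGGC, matching at positions 96–104.
Each forward site pairs with the reverse site to give a product ending at position 104: sizes 62, 20 bp.

62 bp, 20 bp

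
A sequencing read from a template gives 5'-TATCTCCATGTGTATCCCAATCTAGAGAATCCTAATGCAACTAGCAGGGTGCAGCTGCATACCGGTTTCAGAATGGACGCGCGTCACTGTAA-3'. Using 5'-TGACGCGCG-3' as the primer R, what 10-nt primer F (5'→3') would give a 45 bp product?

5'-TAGCAGGGTG-3'

The reverse primer's reverse complement CGCGCGTCA matches the template at positions 78–86, so the product ends at position 86.
A 45 bp product then starts at position 86 − 45 + 1 = 42.
The forward primer is identical to the top strand there: TAGCAGGGTG.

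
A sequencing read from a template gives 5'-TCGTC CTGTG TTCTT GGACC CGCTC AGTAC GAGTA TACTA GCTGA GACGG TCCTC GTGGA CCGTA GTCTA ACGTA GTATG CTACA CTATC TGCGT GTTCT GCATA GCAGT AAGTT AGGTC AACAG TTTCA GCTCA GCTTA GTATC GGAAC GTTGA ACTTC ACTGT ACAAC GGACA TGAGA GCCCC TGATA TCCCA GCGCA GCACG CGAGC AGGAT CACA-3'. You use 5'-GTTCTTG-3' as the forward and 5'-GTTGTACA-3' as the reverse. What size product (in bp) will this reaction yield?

161 bp

Forward primer GTTCTTG is found on the top strand at positions 10–16.
Reverse complement of the reverse primer: TGTACAAC. This occurs on the top strand at positions 163–170.
The product runs from position 10 to position 170, so its length is 170 − 10 + 1 = 161 bp.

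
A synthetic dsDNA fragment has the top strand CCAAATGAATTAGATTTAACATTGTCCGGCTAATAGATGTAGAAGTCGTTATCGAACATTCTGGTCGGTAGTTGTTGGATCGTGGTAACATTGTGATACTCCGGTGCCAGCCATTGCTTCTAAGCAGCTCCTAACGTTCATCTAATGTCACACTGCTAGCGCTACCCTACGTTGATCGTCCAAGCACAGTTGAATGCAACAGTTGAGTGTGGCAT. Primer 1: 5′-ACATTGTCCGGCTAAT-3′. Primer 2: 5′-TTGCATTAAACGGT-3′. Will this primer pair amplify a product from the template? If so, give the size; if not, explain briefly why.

Primer 2 (TTGCATTAAACGGT) does not match the top strand, and its reverse complement ACCGTTTAATGCAA does not match either.
With no annealing site for primer 2, no amplification occurs.

No product — primer 2 has no binding site in the template.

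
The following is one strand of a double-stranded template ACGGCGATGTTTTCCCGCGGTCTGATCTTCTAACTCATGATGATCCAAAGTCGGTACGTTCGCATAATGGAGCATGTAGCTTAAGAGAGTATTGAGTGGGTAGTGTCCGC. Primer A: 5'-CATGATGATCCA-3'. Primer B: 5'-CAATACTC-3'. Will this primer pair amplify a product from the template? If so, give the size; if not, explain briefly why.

Primer A (CATGATGATCCA) matches the top strand at positions 36–47; it acts as a forward primer.
Primer B's reverse complement is GAGTATTG, matching the top strand at positions 87–94; it acts as a reverse primer.
The 3' ends face each other across positions 36–94, giving a 59 bp product.

Yes — a 59 bp product.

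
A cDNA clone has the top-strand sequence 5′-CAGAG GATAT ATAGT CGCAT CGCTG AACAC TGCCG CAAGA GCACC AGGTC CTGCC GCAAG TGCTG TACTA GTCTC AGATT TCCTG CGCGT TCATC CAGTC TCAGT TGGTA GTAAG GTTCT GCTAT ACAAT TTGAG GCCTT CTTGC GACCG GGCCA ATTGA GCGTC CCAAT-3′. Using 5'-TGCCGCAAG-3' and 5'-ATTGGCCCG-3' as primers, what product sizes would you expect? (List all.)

The forward primer TGCCGCAAG matches the top strand at positions 31–39, 52–60.
The reverse primer's reverse complement is CGGGCCAAT, matching at positions 149–157.
Each forward site pairs with the reverse site to give a product ending at position 157: sizes 127, 106 bp.

127 bp, 106 bp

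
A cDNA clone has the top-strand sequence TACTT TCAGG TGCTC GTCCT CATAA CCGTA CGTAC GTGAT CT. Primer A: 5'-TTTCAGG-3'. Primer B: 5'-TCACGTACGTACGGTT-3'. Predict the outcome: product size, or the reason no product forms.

Primer A (TTTCAGG) matches the top strand at positions 4–10; it acts as a forward primer.
Primer B's reverse complement is AACCGTACGTACGTGA, matching the top strand at positions 24–39; it acts as a reverse primer.
The 3' ends face each other across positions 4–39, giving a 36 bp product.

Yes — a 36 bp product.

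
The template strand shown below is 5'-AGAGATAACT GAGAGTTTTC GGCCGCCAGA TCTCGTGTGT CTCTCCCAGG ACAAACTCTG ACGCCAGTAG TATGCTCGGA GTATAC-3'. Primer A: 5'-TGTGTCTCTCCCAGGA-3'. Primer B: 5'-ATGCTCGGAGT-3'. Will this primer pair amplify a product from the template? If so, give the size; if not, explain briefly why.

No product — both primers anneal to the same strand and extend in the same direction.

Primer A (TGTGTCTCTCCCAGGA) matches the top strand at positions 36–51 (3' end points downstream).
Primer B (ATGCTCGGAGT) also matches the top strand directly, at positions 72–82 — its reverse complement ACTCCGAGCAT is not present.
Both primers anneal to the bottom strand with 3' ends pointing the same way, so neither can prime synthesis back toward the other.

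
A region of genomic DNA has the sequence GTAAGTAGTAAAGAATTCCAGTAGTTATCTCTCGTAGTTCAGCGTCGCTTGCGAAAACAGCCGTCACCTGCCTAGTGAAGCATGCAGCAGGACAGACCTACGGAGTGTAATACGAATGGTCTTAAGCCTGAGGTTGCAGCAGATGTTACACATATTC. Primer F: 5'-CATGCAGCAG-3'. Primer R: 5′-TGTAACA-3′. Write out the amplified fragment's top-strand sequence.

5'-CATGCAGCAGGACAGACCTACGGAGTGTAATACGAATGGTCTTAAGCCTGAGGTTGCAGCAGATGTTACA-3'

Scanning the template, CATGCAGCAG occurs at positions 81–90; this primer anneals to the bottom strand there with its 3' end pointing downstream.
Taking the reverse complement of TGTAACA gives TGTTACA, found at positions 144–150 on the template; the primer anneals here to the top strand with its 3' end pointing upstream.
The product is the template from position 81 through 150 (70 bp).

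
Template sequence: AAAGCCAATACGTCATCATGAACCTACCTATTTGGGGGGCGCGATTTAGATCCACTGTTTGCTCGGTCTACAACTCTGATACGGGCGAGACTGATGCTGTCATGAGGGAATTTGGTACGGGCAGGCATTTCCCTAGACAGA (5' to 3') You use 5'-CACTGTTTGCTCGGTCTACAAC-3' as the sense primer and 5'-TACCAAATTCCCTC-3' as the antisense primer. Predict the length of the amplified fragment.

Forward primer CACTGTTTGCTCGGTCTACAAC is found on the top strand at positions 53–74.
The reverse primer's reverse complement is GAGGGAATTTGGTA, which matches the template at positions 104–117.
Product length = (reverse-primer end) − (forward-primer start) + 1 = 117 − 53 + 1 = 65 bp.

65 bp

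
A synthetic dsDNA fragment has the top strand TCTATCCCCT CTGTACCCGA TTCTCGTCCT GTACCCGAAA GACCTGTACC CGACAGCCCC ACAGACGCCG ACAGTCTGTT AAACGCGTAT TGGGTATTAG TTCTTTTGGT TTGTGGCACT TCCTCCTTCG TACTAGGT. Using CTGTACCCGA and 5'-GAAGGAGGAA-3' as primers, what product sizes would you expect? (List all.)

The forward primer CTGTACCCGA matches the top strand at positions 11–20, 29–38, 44–53.
The reverse primer's reverse complement is TTCCTCCTTC, matching at positions 120–129.
Each forward site pairs with the reverse site to give a product ending at position 129: sizes 119, 101, 86 bp.

119 bp, 101 bp, 86 bp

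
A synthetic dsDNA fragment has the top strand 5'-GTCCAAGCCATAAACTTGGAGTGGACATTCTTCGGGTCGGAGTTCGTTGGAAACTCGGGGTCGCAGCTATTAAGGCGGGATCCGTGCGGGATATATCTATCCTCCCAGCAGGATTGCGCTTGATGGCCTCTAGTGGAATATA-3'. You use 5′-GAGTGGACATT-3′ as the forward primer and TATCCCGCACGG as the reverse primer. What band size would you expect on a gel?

75 bp

The forward primer matches the template at positions 19–29.
The reverse primer's reverse complement is CCGTGCGGGATA, which matches the template at positions 82–93.
Amplicon spans positions 19–93: 75 bp.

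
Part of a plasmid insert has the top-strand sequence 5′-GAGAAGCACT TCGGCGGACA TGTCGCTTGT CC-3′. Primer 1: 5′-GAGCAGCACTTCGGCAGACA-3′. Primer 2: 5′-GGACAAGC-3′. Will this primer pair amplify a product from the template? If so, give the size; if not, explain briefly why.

No product — primer 1 has no binding site in the template.

Primer 1 (GAGCAGCACTTCGGCAGACA) does not match the top strand, and its reverse complement TGTCTGCCGAAGTGCTGCTC does not match either.
With no annealing site for primer 1, no amplification occurs.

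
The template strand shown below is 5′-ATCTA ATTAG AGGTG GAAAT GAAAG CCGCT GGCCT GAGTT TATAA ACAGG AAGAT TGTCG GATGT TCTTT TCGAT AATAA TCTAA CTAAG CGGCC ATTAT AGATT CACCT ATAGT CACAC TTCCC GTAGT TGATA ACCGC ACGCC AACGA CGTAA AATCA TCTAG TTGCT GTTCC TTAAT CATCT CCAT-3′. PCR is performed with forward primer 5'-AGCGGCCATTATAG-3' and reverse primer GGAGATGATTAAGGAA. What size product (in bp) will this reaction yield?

99 bp

Scanning the template, AGCGGCCATTATAG occurs at positions 89–102; this primer anneals to the bottom strand there with its 3' end pointing downstream.
The reverse primer's reverse complement is TTCCTTAATCATCTCC, which matches the template at positions 172–187.
Amplicon spans positions 89–187: 99 bp.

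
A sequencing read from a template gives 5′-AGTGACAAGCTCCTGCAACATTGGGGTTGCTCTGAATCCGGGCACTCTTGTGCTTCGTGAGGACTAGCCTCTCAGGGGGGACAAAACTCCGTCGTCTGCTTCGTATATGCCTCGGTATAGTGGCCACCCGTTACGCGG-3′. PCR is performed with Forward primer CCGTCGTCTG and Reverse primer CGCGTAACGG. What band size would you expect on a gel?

49 bp

The forward primer matches the template at positions 89–98.
The reverse primer's reverse complement is CCGTTACGCG, which matches the template at positions 128–137.
The product runs from position 89 to position 137, so its length is 137 − 89 + 1 = 49 bp.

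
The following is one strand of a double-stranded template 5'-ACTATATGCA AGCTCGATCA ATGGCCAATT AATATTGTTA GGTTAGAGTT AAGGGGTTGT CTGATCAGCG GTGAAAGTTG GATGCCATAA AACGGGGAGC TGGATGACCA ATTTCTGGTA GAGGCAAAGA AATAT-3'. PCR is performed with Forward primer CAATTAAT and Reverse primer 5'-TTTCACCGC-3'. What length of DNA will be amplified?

51 bp

Scanning the template, CAATTAAT occurs at positions 26–33; this primer anneals to the bottom strand there with its 3' end pointing downstream.
Reverse complement of the reverse primer: GCGGTGAAA. This occurs on the top strand at positions 68–76.
Product length = (reverse-primer end) − (forward-primer start) + 1 = 76 − 26 + 1 = 51 bp.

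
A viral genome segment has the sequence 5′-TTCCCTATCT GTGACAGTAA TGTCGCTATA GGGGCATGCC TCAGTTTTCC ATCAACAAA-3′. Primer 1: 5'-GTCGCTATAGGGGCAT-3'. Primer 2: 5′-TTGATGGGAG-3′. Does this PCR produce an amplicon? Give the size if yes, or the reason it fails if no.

No product — primer 2 has no binding site in the template.

Primer 2 (TTGATGGGAG) does not match the top strand, and its reverse complement CTCCCATCAA does not match either.
With no annealing site for primer 2, no amplification occurs.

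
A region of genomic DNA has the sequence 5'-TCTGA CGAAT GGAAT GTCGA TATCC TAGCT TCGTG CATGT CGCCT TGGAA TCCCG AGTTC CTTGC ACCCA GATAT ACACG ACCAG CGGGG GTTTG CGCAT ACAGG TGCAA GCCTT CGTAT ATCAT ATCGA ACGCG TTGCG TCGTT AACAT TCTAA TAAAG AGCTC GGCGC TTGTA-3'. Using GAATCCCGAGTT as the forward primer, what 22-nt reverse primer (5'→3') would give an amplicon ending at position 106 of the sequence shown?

The forward primer binds at positions 48–59; the product's 3' end on the top strand is position 106.
The reverse primer anneals to the top strand over positions 85–106, i.e. to GCGGGGGTTTGCGCATACAGGT.
Its sequence written 5'→3' is the reverse complement: ACCTGTATGCGCAAACCCCCGC.

5'-ACCTGTATGCGCAAACCCCCGC-3'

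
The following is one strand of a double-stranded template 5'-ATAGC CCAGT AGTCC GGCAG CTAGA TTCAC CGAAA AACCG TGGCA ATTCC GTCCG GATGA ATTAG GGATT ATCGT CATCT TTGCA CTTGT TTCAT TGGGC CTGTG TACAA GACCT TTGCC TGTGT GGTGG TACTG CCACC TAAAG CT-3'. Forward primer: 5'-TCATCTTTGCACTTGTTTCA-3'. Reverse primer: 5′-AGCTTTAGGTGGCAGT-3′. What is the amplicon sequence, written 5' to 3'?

The forward primer matches the template at positions 75–94.
Reverse complement of the reverse primer: ACTGCCACCTAAAGCT. This occurs on the top strand at positions 132–147.
The product is the template from position 75 through 147 (73 bp).

5'-TCATCTTTGCACTTGTTTCATTGGGCCTGTGTACAAGACCTTTGCCTGTGTGGTGGTACTGCCACCTAAAGCT-3'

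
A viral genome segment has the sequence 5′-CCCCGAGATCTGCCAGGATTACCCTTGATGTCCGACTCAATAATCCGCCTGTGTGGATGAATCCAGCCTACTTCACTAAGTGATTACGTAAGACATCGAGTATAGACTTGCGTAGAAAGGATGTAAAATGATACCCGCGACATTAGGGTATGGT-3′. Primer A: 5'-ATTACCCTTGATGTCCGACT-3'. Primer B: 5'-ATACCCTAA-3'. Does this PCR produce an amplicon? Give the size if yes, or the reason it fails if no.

Yes — a 134 bp product.

Primer A (ATTACCCTTGATGTCCGACT) matches the top strand at positions 18–37; it acts as a forward primer.
Primer B's reverse complement is TTAGGGTAT, matching the top strand at positions 143–151; it acts as a reverse primer.
The 3' ends face each other across positions 18–151, giving a 134 bp product.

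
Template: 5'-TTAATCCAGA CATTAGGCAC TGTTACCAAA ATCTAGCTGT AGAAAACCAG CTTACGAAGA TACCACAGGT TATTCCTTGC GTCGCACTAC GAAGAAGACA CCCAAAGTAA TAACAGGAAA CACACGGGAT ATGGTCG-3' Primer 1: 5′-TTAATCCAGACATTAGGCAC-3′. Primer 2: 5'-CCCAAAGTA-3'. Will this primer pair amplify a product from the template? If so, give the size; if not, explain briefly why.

Primer 1 (TTAATCCAGACATTAGGCAC) matches the top strand at positions 1–20 (3' end points downstream).
Primer 2 (CCCAAAGTA) also matches the top strand directly, at positions 101–109 — its reverse complement TACTTTGGG is not present.
Both primers anneal to the bottom strand with 3' ends pointing the same way, so neither can prime synthesis back toward the other.

No product — both primers anneal to the same strand and extend in the same direction.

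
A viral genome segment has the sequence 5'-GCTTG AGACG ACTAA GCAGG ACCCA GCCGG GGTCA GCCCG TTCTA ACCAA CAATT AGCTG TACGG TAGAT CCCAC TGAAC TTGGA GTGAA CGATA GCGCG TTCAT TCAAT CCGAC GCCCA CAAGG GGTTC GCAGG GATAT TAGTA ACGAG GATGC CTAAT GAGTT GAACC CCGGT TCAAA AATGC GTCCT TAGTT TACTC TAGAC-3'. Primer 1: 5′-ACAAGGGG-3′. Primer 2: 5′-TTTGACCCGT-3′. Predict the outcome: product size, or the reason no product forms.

No product — primer 2 has no binding site in the template.

Primer 2 (TTTGACCCGT) does not match the top strand, and its reverse complement ACGGGTCAAA does not match either.
With no annealing site for primer 2, no amplification occurs.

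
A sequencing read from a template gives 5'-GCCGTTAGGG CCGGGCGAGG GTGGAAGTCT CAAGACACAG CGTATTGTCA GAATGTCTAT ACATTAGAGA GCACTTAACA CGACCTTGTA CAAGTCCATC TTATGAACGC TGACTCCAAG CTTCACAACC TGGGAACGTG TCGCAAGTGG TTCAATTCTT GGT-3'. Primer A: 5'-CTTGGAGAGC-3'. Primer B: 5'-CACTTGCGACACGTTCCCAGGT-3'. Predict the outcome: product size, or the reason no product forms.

No product — primer A has no binding site in the template.

Primer A (CTTGGAGAGC) does not match the top strand, and its reverse complement GCTCTCCAAG does not match either.
With no annealing site for primer A, no amplification occurs.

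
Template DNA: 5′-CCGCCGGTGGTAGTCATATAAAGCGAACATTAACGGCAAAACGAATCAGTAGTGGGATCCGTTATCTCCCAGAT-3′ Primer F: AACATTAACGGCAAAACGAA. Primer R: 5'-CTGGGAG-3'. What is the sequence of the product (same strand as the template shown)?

Forward primer AACATTAACGGCAAAACGAA is found on the top strand at positions 26–45.
Taking the reverse complement of CTGGGAG gives CTCCCAG, found at positions 66–72 on the template; the primer anneals here to the top strand with its 3' end pointing upstream.
The product is the template from position 26 through 72 (47 bp).

5'-AACATTAACGGCAAAACGAATCAGTAGTGGGATCCGTTATCTCCCAG-3'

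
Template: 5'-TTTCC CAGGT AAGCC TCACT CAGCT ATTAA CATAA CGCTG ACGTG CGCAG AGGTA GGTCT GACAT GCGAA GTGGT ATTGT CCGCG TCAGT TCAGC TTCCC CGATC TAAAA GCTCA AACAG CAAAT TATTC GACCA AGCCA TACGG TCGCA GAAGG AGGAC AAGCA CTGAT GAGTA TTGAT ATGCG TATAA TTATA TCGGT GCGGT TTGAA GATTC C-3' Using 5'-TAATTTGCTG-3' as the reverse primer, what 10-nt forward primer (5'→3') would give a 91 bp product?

The reverse primer's reverse complement CAGCAAATTA matches the template at positions 118–127, so the product ends at position 127.
A 91 bp product then starts at position 127 − 91 + 1 = 37.
The forward primer is identical to the top strand there: GCTGACGTGC.

5'-GCTGACGTGC-3'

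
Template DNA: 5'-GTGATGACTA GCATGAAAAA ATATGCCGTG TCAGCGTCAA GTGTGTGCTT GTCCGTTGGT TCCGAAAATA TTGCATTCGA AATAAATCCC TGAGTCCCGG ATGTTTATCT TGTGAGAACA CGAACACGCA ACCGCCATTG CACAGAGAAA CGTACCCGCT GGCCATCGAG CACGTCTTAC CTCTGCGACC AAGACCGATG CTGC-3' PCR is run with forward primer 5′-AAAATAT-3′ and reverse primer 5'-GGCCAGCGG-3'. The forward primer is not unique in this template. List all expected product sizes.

147 bp, 100 bp

The forward primer AAAATAT matches the top strand at positions 18–24, 65–71.
The reverse primer's reverse complement is CCGCTGGCC, matching at positions 156–164.
Each forward site pairs with the reverse site to give a product ending at position 164: sizes 147, 100 bp.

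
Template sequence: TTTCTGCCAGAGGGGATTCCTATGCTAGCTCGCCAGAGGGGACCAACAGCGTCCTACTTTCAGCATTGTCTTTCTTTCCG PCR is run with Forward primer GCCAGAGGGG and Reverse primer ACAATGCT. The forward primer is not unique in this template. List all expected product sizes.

64 bp, 38 bp

The forward primer GCCAGAGGGG matches the top strand at positions 6–15, 32–41.
The reverse primer's reverse complement is AGCATTGT, matching at positions 62–69.
Each forward site pairs with the reverse site to give a product ending at position 69: sizes 64, 38 bp.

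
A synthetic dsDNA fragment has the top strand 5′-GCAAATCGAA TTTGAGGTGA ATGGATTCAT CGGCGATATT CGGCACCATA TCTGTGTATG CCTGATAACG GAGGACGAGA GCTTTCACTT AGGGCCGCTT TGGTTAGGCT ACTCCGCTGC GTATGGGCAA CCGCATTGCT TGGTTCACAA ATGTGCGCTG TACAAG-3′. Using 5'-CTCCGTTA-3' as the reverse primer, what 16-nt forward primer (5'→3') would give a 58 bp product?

The reverse primer's reverse complement TAACGGAG matches the template at positions 66–73, so the product ends at position 73.
A 58 bp product then starts at position 73 − 58 + 1 = 16.
The forward primer is identical to the top strand there: GGTGAATGGATTCATC.

5'-GGTGAATGGATTCATC-3'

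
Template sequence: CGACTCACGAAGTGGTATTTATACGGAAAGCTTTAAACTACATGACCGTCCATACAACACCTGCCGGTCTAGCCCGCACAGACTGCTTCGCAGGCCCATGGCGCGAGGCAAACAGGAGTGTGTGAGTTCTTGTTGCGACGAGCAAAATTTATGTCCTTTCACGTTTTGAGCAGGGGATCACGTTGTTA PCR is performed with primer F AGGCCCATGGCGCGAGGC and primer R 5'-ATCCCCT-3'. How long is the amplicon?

87 bp

The forward primer matches the template at positions 92–109.
Reverse complement of the reverse primer: AGGGGAT. This occurs on the top strand at positions 172–178.
Product length = (reverse-primer end) − (forward-primer start) + 1 = 178 − 92 + 1 = 87 bp.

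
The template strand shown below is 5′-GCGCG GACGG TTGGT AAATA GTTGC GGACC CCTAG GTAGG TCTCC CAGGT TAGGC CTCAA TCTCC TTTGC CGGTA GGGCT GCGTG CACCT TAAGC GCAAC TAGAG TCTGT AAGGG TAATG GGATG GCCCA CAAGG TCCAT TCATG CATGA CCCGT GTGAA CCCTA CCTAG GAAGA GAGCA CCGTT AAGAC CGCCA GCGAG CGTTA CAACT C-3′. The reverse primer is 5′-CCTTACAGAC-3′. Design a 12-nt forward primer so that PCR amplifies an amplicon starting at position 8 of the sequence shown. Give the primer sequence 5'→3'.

5'-CGGTTGGTAAAT-3'

The reverse primer's reverse complement GTCTGTAAGG matches the template at positions 105–114; the product starts at position 8.
The forward primer is identical to the top strand over positions 8–19: CGGTTGGTAAAT.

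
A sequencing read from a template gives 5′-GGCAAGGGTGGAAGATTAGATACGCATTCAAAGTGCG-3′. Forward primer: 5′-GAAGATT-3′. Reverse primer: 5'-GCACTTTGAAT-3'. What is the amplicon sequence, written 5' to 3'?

5'-GAAGATTAGATACGCATTCAAAGTGC-3'

Forward primer GAAGATT is found on the top strand at positions 11–17.
The reverse primer's reverse complement is ATTCAAAGTGC, which matches the template at positions 26–36.
The product is the template from position 11 through 36 (26 bp).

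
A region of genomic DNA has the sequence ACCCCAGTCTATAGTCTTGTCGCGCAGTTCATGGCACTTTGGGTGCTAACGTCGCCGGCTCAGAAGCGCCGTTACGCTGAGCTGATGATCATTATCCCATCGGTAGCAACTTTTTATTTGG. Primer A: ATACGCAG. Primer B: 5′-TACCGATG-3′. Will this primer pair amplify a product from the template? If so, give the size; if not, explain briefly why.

No product — primer A has no binding site in the template.

Primer A (ATACGCAG) does not match the top strand, and its reverse complement CTGCGTAT does not match either.
With no annealing site for primer A, no amplification occurs.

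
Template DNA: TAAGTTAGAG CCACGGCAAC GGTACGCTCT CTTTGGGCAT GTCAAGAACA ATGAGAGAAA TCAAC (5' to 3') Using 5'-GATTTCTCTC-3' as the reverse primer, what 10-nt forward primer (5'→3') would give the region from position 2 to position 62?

The reverse primer's reverse complement GAGAGAAATC matches the template at positions 53–62; the product starts at position 2.
The forward primer is identical to the top strand over positions 2–11: AAGTTAGAGC.

5'-AAGTTAGAGC-3'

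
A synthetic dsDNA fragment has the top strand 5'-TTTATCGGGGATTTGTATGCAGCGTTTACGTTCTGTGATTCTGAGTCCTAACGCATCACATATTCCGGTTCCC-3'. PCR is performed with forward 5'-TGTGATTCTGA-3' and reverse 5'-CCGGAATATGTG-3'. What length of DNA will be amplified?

The forward primer matches the template at positions 34–44.
Taking the reverse complement of CCGGAATATGTG gives CACATATTCCGG, found at positions 57–68 on the template; the primer anneals here to the top strand with its 3' end pointing upstream.
The product runs from position 34 to position 68, so its length is 68 − 34 + 1 = 35 bp.

35 bp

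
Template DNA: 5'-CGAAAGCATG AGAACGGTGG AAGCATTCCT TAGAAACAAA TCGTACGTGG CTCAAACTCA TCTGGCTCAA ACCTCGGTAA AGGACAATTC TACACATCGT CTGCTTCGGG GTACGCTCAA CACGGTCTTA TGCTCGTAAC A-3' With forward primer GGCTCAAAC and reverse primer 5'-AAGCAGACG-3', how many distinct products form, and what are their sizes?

The forward primer GGCTCAAAC matches the top strand at positions 49–57, 64–72.
The reverse primer's reverse complement is CGTCTGCTT, matching at positions 98–106.
Each forward site pairs with the reverse site to give a product ending at position 106: sizes 58, 43 bp.

Two products: 58 bp, 43 bp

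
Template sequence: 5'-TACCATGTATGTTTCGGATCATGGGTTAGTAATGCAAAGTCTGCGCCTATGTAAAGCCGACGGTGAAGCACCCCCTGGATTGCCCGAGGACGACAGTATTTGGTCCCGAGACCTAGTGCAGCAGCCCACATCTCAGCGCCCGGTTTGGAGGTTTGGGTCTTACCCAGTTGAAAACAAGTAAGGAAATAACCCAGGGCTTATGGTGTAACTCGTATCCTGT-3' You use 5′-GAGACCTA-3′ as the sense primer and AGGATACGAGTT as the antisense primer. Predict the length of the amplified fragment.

Forward primer GAGACCTA is found on the top strand at positions 108–115.
Taking the reverse complement of AGGATACGAGTT gives AACTCGTATCCT, found at positions 207–218 on the template; the primer anneals here to the top strand with its 3' end pointing upstream.
The product runs from position 108 to position 218, so its length is 218 − 108 + 1 = 111 bp.

111 bp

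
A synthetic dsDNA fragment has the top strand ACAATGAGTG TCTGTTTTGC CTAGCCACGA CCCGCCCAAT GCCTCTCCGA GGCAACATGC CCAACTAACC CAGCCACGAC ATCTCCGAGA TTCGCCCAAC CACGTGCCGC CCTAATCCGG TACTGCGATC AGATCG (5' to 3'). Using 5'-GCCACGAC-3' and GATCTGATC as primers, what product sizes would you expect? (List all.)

The forward primer GCCACGAC matches the top strand at positions 24–31, 73–80.
The reverse primer's reverse complement is GATCAGATC, matching at positions 127–135.
Each forward site pairs with the reverse site to give a product ending at position 135: sizes 112, 63 bp.

112 bp, 63 bp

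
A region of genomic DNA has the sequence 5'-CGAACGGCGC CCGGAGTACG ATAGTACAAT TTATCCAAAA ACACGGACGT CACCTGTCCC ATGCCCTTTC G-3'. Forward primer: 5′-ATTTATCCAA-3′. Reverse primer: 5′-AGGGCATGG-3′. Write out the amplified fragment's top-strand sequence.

5'-ATTTATCCAAAAACACGGACGTCACCTGTCCCATGCCCT-3'

Scanning the template, ATTTATCCAA occurs at positions 29–38; this primer anneals to the bottom strand there with its 3' end pointing downstream.
The reverse primer's reverse complement is CCATGCCCT, which matches the template at positions 59–67.
The product is the template from position 29 through 67 (39 bp).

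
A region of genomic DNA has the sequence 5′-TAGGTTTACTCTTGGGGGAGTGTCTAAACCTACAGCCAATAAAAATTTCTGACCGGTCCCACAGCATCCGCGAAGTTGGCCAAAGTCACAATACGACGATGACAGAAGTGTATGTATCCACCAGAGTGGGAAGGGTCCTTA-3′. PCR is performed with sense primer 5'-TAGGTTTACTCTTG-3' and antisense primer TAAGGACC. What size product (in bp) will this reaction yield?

141 bp

Scanning the template, TAGGTTTACTCTTG occurs at positions 1–14; this primer anneals to the bottom strand there with its 3' end pointing downstream.
The reverse primer's reverse complement is GGTCCTTA, which matches the template at positions 134–141.
Product length = (reverse-primer end) − (forward-primer start) + 1 = 141 − 1 + 1 = 141 bp.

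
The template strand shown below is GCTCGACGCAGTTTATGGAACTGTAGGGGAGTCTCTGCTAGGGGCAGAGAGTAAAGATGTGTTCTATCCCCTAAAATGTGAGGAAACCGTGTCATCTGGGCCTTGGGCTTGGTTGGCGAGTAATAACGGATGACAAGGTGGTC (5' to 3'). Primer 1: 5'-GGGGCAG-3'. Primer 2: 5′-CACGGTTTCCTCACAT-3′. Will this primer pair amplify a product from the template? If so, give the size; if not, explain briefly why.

Primer 1 (GGGGCAG) matches the top strand at positions 41–47; it acts as a forward primer.
Primer 2's reverse complement is ATGTGAGGAAACCGTG, matching the top strand at positions 76–91; it acts as a reverse primer.
The 3' ends face each other across positions 41–91, giving a 51 bp product.

Yes — a 51 bp product.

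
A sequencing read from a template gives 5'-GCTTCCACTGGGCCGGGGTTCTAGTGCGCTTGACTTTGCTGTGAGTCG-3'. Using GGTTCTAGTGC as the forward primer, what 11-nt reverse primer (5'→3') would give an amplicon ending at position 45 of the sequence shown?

The forward primer binds at positions 17–27; the product's 3' end on the top strand is position 45.
The reverse primer anneals to the top strand over positions 35–45, i.e. to TTTGCTGTGAG.
Its sequence written 5'→3' is the reverse complement: CTCACAGCAAA.

5'-CTCACAGCAAA-3'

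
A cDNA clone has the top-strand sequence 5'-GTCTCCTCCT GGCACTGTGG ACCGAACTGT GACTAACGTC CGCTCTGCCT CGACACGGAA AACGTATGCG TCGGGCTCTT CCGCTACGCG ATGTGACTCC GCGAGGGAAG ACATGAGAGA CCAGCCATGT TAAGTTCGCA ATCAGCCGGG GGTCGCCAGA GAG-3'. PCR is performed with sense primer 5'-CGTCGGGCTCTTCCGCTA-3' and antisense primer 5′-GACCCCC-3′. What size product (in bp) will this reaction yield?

The forward primer matches the template at positions 69–86.
Taking the reverse complement of GACCCCC gives GGGGGTC, found at positions 148–154 on the template; the primer anneals here to the top strand with its 3' end pointing upstream.
The product runs from position 69 to position 154, so its length is 154 − 69 + 1 = 86 bp.

86 bp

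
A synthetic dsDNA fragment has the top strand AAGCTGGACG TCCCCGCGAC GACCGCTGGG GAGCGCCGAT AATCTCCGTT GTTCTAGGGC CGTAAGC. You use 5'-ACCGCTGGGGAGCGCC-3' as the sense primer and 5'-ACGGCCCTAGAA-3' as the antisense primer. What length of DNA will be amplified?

42 bp

Forward primer ACCGCTGGGGAGCGCC is found on the top strand at positions 22–37.
Reverse complement of the reverse primer: TTCTAGGGCCGT. This occurs on the top strand at positions 52–63.
Product length = (reverse-primer end) − (forward-primer start) + 1 = 63 − 22 + 1 = 42 bp.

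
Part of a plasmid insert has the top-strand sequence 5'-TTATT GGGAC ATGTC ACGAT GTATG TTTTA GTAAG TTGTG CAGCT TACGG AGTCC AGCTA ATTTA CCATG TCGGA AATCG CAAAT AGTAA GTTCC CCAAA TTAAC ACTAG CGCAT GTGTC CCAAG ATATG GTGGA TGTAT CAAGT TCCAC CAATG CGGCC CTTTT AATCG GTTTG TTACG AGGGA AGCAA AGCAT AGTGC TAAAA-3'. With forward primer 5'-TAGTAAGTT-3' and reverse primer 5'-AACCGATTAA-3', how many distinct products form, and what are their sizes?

The forward primer TAGTAAGTT matches the top strand at positions 29–37, 85–93.
The reverse primer's reverse complement is TTAATCGGTT, matching at positions 164–173.
Each forward site pairs with the reverse site to give a product ending at position 173: sizes 145, 89 bp.

Two products: 145 bp, 89 bp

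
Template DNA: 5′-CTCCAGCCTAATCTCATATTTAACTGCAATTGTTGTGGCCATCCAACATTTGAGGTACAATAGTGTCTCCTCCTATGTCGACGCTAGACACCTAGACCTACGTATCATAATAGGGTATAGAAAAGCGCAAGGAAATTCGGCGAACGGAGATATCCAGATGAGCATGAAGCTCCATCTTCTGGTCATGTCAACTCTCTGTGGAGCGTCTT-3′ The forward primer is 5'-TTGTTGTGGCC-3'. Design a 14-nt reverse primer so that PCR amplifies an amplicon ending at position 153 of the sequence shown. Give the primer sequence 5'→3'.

5'-ATATCTCCGTTCGC-3'

The forward primer binds at positions 30–40; the product's 3' end on the top strand is position 153.
The reverse primer anneals to the top strand over positions 140–153, i.e. to GCGAACGGAGATAT.
Its sequence written 5'→3' is the reverse complement: ATATCTCCGTTCGC.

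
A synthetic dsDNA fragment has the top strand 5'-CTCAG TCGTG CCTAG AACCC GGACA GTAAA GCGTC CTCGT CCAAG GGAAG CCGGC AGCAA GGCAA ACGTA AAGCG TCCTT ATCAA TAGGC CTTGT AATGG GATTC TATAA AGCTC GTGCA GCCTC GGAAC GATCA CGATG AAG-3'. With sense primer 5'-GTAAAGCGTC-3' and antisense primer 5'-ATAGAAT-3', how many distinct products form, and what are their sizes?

The forward primer GTAAAGCGTC matches the top strand at positions 26–35, 68–77.
The reverse primer's reverse complement is ATTCTAT, matching at positions 102–108.
Each forward site pairs with the reverse site to give a product ending at position 108: sizes 83, 41 bp.

Two products: 83 bp, 41 bp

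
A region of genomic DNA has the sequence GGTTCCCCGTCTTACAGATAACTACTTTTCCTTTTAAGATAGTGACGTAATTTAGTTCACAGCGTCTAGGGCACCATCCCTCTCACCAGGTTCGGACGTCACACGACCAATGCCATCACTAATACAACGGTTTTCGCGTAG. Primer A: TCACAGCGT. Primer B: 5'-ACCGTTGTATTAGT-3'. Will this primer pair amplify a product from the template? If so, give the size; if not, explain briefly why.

Yes — a 75 bp product.

Primer A (TCACAGCGT) matches the top strand at positions 57–65; it acts as a forward primer.
Primer B's reverse complement is ACTAATACAACGGT, matching the top strand at positions 118–131; it acts as a reverse primer.
The 3' ends face each other across positions 57–131, giving a 75 bp product.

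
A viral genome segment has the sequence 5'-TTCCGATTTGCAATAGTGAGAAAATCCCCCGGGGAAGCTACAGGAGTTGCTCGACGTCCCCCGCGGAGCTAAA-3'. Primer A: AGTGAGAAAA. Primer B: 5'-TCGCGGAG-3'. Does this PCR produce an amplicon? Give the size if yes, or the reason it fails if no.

Primer B (TCGCGGAG) does not match the top strand, and its reverse complement CTCCGCGA does not match either.
With no annealing site for primer B, no amplification occurs.

No product — primer B has no binding site in the template.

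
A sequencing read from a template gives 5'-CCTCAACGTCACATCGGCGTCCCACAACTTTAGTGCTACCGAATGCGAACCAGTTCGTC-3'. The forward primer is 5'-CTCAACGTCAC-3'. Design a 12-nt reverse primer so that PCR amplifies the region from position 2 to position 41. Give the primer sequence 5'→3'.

5'-CGGTAGCACTAA-3'

The product's 3' end on the top strand is position 41.
The reverse primer anneals to the top strand over positions 30–41, i.e. to TTAGTGCTACCG.
Its sequence written 5'→3' is the reverse complement: CGGTAGCACTAA.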